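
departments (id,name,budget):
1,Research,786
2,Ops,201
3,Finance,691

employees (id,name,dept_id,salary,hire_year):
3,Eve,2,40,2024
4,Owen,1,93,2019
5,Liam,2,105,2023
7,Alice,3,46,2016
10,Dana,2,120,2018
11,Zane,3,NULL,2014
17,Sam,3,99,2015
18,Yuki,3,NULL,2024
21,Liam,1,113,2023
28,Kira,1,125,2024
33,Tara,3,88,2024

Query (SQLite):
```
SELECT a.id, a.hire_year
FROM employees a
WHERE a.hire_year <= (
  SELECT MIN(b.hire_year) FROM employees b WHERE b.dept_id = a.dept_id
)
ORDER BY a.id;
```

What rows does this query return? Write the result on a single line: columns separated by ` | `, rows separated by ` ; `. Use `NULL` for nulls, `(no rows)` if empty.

For each employees row a, compute MIN(hire_year) over rows sharing a.dept_id.
Keep row a if a.hire_year <= that per-group MIN.
  dept_id=1: MIN(hire_year) = 2019
  dept_id=2: MIN(hire_year) = 2018
  dept_id=3: MIN(hire_year) = 2014

4 | 2019 ; 10 | 2018 ; 11 | 2014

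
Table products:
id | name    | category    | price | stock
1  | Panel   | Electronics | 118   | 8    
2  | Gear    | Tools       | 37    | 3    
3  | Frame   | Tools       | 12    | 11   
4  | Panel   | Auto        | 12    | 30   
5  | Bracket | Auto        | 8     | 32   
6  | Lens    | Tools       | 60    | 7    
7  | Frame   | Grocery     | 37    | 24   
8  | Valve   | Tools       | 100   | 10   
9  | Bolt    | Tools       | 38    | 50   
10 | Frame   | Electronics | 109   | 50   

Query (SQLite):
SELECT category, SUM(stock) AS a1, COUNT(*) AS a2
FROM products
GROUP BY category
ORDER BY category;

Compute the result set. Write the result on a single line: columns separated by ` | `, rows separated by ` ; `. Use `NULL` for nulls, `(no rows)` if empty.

Group products by category.
Per group compute: SUM(stock), COUNT(*).
  Auto: ids {4, 5} → SUM(stock)=62, COUNT(*)=2
  Electronics: ids {1, 10} → SUM(stock)=58, COUNT(*)=2
  Grocery: ids {7} → SUM(stock)=24, COUNT(*)=1
  Tools: ids {2, 3, 6, 8, 9} → SUM(stock)=81, COUNT(*)=5

Auto | 62 | 2 ; Electronics | 58 | 2 ; Grocery | 24 | 1 ; Tools | 81 | 5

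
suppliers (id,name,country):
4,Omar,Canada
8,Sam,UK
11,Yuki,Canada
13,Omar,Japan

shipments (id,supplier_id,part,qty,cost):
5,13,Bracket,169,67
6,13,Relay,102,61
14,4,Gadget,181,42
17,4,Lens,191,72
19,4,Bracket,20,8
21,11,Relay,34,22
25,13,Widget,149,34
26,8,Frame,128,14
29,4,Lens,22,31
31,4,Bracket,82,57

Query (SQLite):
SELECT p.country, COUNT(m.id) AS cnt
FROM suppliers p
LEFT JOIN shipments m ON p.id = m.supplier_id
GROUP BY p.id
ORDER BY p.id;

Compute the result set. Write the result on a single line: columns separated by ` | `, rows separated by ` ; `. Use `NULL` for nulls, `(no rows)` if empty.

Canada | 5 ; UK | 1 ; Canada | 1 ; Japan | 3

LEFT JOIN keeps every suppliers row; unmatched ones get NULL for shipments columns.
Group by suppliers.id and compute COUNT(m.id). COUNT(col) of an all-NULL group is 0.
  4: ids {14, 17, 19, 29, 31} → COUNT(m.id)=5
  8: ids {26} → COUNT(m.id)=1
  11: ids {21} → COUNT(m.id)=1
  13: ids {5, 6, 25} → COUNT(m.id)=3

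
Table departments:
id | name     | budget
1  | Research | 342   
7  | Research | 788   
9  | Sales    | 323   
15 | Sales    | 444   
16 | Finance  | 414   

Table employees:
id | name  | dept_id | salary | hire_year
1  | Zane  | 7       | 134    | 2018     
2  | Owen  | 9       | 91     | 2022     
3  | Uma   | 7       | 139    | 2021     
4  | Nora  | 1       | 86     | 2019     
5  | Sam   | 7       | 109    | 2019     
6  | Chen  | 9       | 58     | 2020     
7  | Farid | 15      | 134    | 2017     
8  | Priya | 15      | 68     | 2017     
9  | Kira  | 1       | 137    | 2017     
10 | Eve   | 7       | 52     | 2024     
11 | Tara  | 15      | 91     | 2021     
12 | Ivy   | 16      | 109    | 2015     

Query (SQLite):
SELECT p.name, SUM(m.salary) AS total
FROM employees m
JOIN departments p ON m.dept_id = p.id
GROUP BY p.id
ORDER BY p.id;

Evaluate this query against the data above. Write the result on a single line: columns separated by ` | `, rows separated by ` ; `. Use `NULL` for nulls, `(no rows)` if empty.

Research | 223 ; Research | 434 ; Sales | 149 ; Sales | 293 ; Finance | 109

Join each employees row to its departments via dept_id.
Group joined rows by departments.id; compute SUM(m.salary) per group.
  1: ids {4, 9} → SUM(m.salary)=223
  7: ids {1, 3, 5, 10} → SUM(m.salary)=434
  9: ids {2, 6} → SUM(m.salary)=149
  15: ids {7, 8, 11} → SUM(m.salary)=293
  16: ids {12} → SUM(m.salary)=109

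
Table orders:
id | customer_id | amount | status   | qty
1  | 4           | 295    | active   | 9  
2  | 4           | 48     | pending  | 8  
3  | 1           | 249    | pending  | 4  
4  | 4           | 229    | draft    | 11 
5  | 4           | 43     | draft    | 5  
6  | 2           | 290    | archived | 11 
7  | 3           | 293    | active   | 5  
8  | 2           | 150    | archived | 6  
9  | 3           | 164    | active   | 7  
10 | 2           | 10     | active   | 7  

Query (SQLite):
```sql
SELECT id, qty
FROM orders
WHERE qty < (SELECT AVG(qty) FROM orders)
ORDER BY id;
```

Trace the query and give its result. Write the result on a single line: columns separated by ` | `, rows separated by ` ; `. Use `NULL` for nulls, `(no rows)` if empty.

3 | 4 ; 5 | 5 ; 7 | 5 ; 8 | 6 ; 9 | 7 ; 10 | 7

Scalar subquery: AVG(qty) over all orders rows = 7.3.
Keep rows where qty < that value.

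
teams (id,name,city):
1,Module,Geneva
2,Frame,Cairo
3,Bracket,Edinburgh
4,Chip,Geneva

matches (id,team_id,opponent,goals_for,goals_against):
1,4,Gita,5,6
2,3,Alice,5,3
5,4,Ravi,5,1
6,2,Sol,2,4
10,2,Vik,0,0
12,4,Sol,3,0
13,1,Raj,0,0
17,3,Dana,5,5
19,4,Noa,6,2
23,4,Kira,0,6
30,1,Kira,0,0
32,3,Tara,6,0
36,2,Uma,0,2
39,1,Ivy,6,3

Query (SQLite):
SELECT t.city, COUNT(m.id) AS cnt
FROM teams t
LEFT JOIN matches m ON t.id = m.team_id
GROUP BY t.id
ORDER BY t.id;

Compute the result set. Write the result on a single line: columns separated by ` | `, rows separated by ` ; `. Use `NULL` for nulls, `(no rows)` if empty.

Geneva | 3 ; Cairo | 3 ; Edinburgh | 3 ; Geneva | 5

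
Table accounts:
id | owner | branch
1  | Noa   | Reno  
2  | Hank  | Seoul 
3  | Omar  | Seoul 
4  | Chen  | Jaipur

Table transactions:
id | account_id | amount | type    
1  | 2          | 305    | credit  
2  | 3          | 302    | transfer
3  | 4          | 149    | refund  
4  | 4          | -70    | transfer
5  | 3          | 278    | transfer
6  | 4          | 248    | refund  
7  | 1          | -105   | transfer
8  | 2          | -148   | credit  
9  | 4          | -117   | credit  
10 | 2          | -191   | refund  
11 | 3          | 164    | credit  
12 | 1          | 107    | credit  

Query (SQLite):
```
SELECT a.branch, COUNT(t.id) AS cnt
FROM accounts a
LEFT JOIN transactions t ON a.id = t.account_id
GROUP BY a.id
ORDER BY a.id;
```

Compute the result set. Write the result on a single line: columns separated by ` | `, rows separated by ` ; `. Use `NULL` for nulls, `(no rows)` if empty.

Reno | 2 ; Seoul | 3 ; Seoul | 3 ; Jaipur | 4

LEFT JOIN keeps every accounts row; unmatched ones get NULL for transactions columns.
Group by accounts.id and compute COUNT(t.id). COUNT(col) of an all-NULL group is 0.
  1: ids {7, 12} → COUNT(t.id)=2
  2: ids {1, 8, 10} → COUNT(t.id)=3
  3: ids {2, 5, 11} → COUNT(t.id)=3
  4: ids {3, 4, 6, 9} → COUNT(t.id)=4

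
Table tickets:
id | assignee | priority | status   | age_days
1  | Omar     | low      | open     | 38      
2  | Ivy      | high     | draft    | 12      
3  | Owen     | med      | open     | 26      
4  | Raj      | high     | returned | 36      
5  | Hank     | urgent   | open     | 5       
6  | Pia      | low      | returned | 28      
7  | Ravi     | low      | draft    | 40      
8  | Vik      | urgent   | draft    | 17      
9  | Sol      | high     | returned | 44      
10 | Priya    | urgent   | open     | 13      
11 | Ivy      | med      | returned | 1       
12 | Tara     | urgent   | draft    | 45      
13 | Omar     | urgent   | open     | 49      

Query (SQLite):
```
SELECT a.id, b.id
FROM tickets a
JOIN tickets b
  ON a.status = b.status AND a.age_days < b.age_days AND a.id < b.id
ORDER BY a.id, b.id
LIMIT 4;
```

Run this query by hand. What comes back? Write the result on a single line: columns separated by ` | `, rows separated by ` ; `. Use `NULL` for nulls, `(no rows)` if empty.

1 | 13 ; 2 | 7 ; 2 | 8 ; 2 | 12

Pairs (a,b) with same status, a.age_days < b.age_days, a.id < b.id.
status groups: draft:{2,7,8,12} open:{1,3,5,10,13} returned:{4,6,9,11}
Ordered by (a.id, b.id); first 4.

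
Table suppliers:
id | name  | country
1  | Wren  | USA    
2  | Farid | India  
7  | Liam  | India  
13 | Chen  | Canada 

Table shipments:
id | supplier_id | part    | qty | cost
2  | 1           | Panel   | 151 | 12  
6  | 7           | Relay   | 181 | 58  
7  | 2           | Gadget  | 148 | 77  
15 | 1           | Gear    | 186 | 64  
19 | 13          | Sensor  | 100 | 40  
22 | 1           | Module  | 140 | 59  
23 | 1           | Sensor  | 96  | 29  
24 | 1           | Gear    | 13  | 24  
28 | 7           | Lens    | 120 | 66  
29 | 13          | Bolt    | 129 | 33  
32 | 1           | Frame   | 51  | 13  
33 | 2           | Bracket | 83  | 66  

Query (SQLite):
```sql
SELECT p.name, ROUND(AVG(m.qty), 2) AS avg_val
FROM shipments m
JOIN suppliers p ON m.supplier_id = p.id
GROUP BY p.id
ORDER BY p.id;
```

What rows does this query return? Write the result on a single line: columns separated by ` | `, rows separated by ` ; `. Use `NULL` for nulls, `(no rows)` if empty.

Wren | 106.17 ; Farid | 115.5 ; Liam | 150.5 ; Chen | 114.5

Join each shipments row to its suppliers via supplier_id.
Group joined rows by suppliers.id; compute ROUND(AVG(m.qty), 2) per group.
  1: ids {2, 15, 22, 23, 24, 32} → ROUND(AVG(m.qty), 2)=106.17
  2: ids {7, 33} → ROUND(AVG(m.qty), 2)=115.5
  7: ids {6, 28} → ROUND(AVG(m.qty), 2)=150.5
  13: ids {19, 29} → ROUND(AVG(m.qty), 2)=114.5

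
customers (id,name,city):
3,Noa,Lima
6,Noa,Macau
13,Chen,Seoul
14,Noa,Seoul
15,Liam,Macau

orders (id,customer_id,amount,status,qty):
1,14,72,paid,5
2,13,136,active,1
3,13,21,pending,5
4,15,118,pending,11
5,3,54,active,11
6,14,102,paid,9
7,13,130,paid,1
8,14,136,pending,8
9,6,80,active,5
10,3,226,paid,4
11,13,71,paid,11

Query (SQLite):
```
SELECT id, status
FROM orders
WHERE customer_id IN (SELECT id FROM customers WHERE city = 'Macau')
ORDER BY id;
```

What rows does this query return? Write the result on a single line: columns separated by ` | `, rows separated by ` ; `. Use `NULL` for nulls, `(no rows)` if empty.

Inner query: customers.id where city = 'Macau'.
Outer: keep orders rows whose customer_id is in that set.
Inner query → {6, 15}

4 | pending ; 9 | active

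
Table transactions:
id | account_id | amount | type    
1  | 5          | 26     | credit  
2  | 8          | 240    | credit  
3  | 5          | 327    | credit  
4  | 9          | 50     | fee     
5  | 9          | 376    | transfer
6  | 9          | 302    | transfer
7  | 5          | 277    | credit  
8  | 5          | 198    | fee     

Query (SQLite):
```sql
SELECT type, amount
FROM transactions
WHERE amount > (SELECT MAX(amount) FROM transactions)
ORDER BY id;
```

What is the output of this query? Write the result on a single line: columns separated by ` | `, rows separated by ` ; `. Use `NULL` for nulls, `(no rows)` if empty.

Scalar subquery: MAX(amount) over all transactions rows = 376.
Keep rows where amount > that value.

(no rows)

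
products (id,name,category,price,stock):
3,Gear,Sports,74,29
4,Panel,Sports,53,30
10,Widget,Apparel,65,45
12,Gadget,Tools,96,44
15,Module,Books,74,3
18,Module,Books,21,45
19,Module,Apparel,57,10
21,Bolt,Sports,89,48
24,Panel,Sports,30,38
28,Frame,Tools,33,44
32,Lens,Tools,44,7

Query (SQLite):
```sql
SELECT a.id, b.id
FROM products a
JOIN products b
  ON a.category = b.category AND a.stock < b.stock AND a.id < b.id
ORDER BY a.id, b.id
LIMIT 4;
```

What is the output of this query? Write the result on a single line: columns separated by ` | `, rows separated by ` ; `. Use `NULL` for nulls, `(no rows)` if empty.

Pairs (a,b) with same category, a.stock < b.stock, a.id < b.id.
category groups: Apparel:{10,19} Books:{15,18} Sports:{3,4,21,24} Tools:{12,28,32}
Ordered by (a.id, b.id); first 4.

3 | 4 ; 3 | 21 ; 3 | 24 ; 4 | 21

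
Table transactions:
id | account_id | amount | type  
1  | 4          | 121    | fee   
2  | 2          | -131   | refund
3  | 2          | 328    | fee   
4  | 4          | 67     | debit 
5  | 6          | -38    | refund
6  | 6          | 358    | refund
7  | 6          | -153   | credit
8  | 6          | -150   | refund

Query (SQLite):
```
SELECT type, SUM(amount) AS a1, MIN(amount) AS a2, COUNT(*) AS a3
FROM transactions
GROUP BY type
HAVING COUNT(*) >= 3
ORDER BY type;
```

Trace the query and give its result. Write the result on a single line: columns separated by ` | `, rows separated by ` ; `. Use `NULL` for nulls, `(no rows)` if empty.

refund | 39 | -150 | 4

Group transactions by type.
Per group compute: SUM(amount), MIN(amount), COUNT(*).
HAVING: drop groups with fewer than 3 rows.
  credit: ids {7} → SUM(amount)=-153, MIN(amount)=-153, COUNT(*)=1
  debit: ids {4} → SUM(amount)=67, MIN(amount)=67, COUNT(*)=1
  fee: ids {1, 3} → SUM(amount)=449, MIN(amount)=121, COUNT(*)=2
  refund: ids {2, 5, 6, 8} → SUM(amount)=39, MIN(amount)=-150, COUNT(*)=4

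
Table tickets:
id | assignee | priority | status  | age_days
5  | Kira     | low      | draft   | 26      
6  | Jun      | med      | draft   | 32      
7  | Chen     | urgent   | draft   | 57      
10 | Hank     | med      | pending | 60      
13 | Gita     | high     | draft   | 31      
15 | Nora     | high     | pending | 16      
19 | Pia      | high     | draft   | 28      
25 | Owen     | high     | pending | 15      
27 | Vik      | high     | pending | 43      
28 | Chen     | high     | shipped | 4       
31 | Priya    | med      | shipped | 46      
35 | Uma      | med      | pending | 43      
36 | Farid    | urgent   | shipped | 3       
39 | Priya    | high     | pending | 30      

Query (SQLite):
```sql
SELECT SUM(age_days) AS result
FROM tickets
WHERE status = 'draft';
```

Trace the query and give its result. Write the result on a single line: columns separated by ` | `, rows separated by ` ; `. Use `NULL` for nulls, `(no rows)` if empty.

Rows where status='draft' → age_days values: [26, 32, 57, 31, 28].
SUM of non-NULL values = 174.

174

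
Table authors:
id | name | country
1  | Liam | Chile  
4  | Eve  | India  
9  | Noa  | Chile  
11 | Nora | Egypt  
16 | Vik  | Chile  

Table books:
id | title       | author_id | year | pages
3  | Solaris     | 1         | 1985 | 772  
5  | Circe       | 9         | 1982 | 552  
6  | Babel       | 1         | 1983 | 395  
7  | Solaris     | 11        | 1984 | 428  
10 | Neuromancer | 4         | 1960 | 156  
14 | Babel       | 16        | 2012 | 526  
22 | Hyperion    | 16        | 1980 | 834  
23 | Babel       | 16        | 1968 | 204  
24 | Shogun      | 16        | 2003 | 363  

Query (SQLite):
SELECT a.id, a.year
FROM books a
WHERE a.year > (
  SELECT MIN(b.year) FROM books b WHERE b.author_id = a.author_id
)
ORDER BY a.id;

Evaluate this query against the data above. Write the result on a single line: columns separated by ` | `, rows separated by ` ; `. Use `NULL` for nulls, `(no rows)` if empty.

3 | 1985 ; 14 | 2012 ; 22 | 1980 ; 24 | 2003

For each books row a, compute MIN(year) over rows sharing a.author_id.
Keep row a if a.year > that per-group MIN.
  author_id=1: MIN(year) = 1983
  author_id=4: MIN(year) = 1960
  author_id=9: MIN(year) = 1982
  author_id=11: MIN(year) = 1984
  author_id=16: MIN(year) = 1968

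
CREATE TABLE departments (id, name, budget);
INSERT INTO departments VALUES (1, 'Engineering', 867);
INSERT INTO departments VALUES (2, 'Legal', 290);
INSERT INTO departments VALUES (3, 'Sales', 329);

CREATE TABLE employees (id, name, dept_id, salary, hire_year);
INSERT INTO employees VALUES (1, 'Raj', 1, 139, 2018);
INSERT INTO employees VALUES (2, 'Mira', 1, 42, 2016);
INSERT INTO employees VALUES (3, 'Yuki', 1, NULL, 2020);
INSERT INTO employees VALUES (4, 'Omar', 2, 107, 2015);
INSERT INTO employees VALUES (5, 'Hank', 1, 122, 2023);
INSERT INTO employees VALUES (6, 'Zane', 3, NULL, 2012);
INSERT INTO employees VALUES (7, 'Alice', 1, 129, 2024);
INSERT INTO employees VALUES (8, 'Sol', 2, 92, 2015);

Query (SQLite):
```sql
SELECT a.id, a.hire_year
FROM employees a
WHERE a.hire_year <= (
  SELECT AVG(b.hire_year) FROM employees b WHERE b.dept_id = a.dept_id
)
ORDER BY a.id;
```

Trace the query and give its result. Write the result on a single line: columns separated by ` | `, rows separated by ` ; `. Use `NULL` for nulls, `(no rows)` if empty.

For each employees row a, compute AVG(hire_year) over rows sharing a.dept_id.
Keep row a if a.hire_year <= that per-group AVG.
  dept_id=1: AVG(hire_year) = 2020.2
  dept_id=2: AVG(hire_year) = 2015.0
  dept_id=3: AVG(hire_year) = 2012.0

1 | 2018 ; 2 | 2016 ; 3 | 2020 ; 4 | 2015 ; 6 | 2012 ; 8 | 2015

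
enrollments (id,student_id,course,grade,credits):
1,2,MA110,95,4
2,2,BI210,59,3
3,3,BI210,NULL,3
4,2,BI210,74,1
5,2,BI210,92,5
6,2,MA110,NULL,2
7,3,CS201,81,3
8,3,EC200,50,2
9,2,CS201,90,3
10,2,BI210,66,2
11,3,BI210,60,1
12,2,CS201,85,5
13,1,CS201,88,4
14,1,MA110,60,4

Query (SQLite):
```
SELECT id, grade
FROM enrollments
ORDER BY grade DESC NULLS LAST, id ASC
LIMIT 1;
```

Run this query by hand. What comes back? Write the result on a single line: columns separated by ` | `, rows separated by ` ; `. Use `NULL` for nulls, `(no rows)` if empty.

1 | 95

Sort by grade desc, tiebreak id asc: (95, id=1), (92, id=5), (90, id=9), (88, id=13) …. Take first 1.
NULLS LAST: NULL grade rows go after all non-NULL rows (among themselves ordered by id asc).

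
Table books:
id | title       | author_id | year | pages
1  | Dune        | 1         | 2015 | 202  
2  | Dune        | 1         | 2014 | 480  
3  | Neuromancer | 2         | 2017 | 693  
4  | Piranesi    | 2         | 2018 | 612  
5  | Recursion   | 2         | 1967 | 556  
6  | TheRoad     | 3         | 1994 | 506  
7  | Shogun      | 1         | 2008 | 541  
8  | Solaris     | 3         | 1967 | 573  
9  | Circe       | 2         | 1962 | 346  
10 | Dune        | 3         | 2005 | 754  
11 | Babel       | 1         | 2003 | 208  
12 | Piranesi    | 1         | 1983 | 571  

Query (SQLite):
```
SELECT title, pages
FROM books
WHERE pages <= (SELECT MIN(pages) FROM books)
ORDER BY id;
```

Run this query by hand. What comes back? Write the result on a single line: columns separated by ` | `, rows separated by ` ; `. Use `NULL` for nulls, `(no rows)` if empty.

Scalar subquery: MIN(pages) over all books rows = 202.
Keep rows where pages <= that value.

Dune | 202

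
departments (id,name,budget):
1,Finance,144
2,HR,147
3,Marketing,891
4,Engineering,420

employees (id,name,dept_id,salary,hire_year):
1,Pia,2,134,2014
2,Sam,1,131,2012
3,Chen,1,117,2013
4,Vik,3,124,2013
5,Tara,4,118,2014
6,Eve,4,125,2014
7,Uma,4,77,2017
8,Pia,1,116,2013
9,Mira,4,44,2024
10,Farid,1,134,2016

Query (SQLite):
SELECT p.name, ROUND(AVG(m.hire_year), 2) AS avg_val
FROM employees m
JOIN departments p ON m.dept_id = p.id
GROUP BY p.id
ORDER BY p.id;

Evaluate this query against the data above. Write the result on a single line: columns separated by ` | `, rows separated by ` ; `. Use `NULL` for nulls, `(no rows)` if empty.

Join each employees row to its departments via dept_id.
Group joined rows by departments.id; compute ROUND(AVG(m.hire_year), 2) per group.
  1: ids {2, 3, 8, 10} → ROUND(AVG(m.hire_year), 2)=2013.5
  2: ids {1} → ROUND(AVG(m.hire_year), 2)=2014
  3: ids {4} → ROUND(AVG(m.hire_year), 2)=2013
  4: ids {5, 6, 7, 9} → ROUND(AVG(m.hire_year), 2)=2017.25

Finance | 2013.5 ; HR | 2014 ; Marketing | 2013 ; Engineering | 2017.25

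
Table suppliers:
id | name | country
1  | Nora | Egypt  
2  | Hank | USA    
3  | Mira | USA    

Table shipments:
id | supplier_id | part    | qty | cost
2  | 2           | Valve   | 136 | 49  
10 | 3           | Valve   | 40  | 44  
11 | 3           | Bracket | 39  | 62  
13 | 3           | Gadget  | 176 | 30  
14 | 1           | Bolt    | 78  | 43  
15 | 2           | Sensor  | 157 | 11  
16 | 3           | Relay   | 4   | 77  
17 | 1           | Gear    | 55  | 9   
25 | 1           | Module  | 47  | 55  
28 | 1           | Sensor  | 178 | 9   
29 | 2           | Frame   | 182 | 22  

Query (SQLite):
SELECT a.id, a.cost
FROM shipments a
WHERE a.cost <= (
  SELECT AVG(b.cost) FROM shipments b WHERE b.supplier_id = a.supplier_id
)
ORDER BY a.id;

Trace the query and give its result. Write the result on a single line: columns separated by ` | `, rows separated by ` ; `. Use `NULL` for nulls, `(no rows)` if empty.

10 | 44 ; 13 | 30 ; 15 | 11 ; 17 | 9 ; 28 | 9 ; 29 | 22

For each shipments row a, compute AVG(cost) over rows sharing a.supplier_id.
Keep row a if a.cost <= that per-group AVG.
  supplier_id=1: AVG(cost) = 29.0
  supplier_id=2: AVG(cost) = 27.333333
  supplier_id=3: AVG(cost) = 53.25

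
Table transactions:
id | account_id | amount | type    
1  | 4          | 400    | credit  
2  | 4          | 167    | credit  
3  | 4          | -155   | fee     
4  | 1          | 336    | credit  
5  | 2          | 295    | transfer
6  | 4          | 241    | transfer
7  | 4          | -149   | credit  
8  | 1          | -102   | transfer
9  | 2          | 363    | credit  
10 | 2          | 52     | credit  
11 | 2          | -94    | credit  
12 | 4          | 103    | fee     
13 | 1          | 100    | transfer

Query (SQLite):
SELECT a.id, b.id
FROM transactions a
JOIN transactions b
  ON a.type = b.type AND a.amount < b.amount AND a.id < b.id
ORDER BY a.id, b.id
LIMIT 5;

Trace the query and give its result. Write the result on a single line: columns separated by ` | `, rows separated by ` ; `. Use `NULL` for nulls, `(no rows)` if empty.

2 | 4 ; 2 | 9 ; 3 | 12 ; 4 | 9 ; 7 | 9

Pairs (a,b) with same type, a.amount < b.amount, a.id < b.id.
type groups: credit:{1,2,4,7,9,10,11} fee:{3,12} transfer:{5,6,8,13}
Ordered by (a.id, b.id); first 5.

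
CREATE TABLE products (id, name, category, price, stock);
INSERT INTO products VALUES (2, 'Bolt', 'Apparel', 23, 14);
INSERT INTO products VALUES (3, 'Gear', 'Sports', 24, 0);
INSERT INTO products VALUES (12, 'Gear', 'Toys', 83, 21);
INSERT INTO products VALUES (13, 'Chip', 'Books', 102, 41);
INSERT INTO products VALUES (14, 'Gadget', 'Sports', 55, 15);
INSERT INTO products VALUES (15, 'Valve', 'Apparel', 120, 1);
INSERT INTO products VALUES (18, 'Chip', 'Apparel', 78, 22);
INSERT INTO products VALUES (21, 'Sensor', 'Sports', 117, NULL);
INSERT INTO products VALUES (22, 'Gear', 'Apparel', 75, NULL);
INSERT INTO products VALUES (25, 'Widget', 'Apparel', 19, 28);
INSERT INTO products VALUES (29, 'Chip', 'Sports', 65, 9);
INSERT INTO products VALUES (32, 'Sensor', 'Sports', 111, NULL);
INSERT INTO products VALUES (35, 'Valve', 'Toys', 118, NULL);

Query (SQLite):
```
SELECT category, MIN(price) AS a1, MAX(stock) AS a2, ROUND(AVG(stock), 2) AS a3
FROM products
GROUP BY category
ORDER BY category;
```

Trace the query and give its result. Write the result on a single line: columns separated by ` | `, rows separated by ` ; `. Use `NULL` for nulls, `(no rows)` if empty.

Apparel | 19 | 28 | 16.25 ; Books | 102 | 41 | 41 ; Sports | 24 | 15 | 8 ; Toys | 83 | 21 | 21

Group products by category.
Per group compute: MIN(price), MAX(stock), ROUND(AVG(stock), 2).
  Apparel: ids {2, 15, 18, 22, 25} → MIN(price)=19, MAX(stock)=28, ROUND(AVG(stock), 2)=16.25
  Books: ids {13} → MIN(price)=102, MAX(stock)=41, ROUND(AVG(stock), 2)=41
  Sports: ids {3, 14, 21, 29, 32} → MIN(price)=24, MAX(stock)=15, ROUND(AVG(stock), 2)=8
  Toys: ids {12, 35} → MIN(price)=83, MAX(stock)=21, ROUND(AVG(stock), 2)=21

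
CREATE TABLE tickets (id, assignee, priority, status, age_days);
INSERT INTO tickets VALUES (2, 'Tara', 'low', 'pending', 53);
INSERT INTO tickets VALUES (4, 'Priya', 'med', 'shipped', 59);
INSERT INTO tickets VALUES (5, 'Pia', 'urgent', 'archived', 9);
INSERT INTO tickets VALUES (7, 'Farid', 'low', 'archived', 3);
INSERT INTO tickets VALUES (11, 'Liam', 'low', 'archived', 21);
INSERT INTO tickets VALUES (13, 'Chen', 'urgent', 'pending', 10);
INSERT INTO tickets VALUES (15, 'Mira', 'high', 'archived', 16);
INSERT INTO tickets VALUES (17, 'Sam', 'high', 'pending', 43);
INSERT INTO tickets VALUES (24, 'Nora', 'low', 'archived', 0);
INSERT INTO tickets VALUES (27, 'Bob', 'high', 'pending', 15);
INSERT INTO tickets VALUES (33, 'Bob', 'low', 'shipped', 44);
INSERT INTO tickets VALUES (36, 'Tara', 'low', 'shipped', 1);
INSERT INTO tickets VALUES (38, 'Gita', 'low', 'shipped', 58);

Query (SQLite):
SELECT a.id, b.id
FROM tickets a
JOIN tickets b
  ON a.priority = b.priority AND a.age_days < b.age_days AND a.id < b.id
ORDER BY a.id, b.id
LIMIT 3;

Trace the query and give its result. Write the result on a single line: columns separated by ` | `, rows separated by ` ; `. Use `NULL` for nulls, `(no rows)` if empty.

2 | 38 ; 5 | 13 ; 7 | 11

Pairs (a,b) with same priority, a.age_days < b.age_days, a.id < b.id.
priority groups: high:{15,17,27} low:{2,7,11,24,33,36,38} med:{4} urgent:{5,13}
Ordered by (a.id, b.id); first 3.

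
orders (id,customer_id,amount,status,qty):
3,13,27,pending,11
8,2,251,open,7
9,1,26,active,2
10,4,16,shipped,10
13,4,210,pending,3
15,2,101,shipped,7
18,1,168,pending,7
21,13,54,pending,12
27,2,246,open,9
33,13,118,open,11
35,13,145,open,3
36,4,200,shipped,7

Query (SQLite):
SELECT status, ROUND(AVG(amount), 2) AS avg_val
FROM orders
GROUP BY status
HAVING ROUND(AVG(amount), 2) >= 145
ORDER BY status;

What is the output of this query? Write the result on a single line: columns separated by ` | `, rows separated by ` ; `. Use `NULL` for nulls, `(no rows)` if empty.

Partition orders by status; compute ROUND(AVG(amount), 2) within each group.
HAVING: keep groups where ROUND(AVG(amount), 2) >= 145.
  active: ids {9} → ROUND(AVG(amount), 2)=26
  open: ids {8, 27, 33, 35} → ROUND(AVG(amount), 2)=190
  pending: ids {3, 13, 18, 21} → ROUND(AVG(amount), 2)=114.75
  shipped: ids {10, 15, 36} → ROUND(AVG(amount), 2)=105.67

open | 190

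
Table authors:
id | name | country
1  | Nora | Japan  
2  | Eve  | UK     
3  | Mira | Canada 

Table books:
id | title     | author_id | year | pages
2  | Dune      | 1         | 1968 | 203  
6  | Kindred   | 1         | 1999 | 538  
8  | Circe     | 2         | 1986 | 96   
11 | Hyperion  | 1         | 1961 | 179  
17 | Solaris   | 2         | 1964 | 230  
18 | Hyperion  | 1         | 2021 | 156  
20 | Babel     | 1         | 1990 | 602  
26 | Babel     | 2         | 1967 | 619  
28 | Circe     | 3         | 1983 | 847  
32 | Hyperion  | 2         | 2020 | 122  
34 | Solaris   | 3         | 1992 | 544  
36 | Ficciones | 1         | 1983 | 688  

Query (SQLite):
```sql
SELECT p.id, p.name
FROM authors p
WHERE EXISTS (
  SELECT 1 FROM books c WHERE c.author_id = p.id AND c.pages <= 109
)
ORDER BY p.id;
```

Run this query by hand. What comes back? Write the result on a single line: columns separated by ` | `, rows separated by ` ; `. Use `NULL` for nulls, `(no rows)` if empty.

2 | Eve

For each authors row, check whether any books with matching author_id has pages <= 109.
Keep rows where that is true.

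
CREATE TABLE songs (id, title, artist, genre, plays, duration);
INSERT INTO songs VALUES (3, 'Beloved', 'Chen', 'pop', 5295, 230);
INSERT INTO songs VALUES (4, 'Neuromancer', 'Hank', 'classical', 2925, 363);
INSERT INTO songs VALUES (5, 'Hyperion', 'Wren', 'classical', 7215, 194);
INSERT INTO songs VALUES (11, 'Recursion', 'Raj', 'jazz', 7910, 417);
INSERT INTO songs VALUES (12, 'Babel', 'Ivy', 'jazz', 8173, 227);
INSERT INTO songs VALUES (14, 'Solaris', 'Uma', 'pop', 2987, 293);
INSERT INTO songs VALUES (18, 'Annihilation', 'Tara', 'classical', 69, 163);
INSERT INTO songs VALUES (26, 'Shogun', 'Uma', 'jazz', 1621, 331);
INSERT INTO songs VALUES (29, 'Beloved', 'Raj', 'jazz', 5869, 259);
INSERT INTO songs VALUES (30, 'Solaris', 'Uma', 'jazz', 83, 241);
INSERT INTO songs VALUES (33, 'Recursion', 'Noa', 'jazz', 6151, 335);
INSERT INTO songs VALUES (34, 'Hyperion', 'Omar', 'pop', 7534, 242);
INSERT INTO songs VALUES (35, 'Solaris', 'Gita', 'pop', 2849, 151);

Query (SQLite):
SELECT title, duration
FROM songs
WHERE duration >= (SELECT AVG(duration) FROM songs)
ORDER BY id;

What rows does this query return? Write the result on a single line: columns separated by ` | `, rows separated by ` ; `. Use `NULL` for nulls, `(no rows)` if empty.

Neuromancer | 363 ; Recursion | 417 ; Solaris | 293 ; Shogun | 331 ; Recursion | 335

Scalar subquery: AVG(duration) over all songs rows = 265.076923 (≈; comparison uses full precision).
Keep rows where duration >= that value.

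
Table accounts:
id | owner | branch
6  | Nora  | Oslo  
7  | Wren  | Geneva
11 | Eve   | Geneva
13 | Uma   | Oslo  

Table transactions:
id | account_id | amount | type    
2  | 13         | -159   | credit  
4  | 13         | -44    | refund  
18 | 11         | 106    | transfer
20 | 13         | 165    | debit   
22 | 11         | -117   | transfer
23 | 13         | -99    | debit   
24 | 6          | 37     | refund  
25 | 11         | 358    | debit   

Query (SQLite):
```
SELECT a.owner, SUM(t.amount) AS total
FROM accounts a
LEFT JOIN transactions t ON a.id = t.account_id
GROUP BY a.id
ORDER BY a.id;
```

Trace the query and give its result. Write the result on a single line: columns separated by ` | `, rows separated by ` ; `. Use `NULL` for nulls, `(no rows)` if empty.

LEFT JOIN keeps every accounts row; unmatched ones get NULL for transactions columns.
Group by accounts.id and compute SUM(t.amount). SUM over an all-NULL group is NULL.
  6: ids {24} → SUM(t.amount)=37
  7: ids {—} → SUM(t.amount)=NULL
  11: ids {18, 22, 25} → SUM(t.amount)=347
  13: ids {2, 4, 20, 23} → SUM(t.amount)=-137

Nora | 37 ; Wren | NULL ; Eve | 347 ; Uma | -137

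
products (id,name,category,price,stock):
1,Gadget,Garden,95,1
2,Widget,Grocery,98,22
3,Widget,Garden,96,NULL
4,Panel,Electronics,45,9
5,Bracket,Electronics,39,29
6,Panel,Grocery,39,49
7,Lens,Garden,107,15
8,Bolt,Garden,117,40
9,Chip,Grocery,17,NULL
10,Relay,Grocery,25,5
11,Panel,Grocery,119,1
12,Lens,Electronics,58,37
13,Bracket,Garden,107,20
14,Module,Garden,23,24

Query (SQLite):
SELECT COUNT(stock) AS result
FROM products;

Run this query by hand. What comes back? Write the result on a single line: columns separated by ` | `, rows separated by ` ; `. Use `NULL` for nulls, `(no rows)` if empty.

All stock values: [1, 22, NULL, 9, 29, 49, 15, 40, NULL, 5, 1, 37, 20, 24].
COUNT(stock) counts non-NULL values → 12.

12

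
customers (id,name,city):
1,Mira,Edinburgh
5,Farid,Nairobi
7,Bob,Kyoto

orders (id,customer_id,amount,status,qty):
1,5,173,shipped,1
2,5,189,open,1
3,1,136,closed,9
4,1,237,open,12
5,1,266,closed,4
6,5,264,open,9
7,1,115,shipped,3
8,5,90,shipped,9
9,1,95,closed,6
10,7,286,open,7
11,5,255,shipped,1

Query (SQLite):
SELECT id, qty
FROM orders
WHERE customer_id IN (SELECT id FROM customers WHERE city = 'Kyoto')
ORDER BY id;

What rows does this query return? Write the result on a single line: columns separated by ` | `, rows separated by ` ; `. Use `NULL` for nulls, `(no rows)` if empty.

10 | 7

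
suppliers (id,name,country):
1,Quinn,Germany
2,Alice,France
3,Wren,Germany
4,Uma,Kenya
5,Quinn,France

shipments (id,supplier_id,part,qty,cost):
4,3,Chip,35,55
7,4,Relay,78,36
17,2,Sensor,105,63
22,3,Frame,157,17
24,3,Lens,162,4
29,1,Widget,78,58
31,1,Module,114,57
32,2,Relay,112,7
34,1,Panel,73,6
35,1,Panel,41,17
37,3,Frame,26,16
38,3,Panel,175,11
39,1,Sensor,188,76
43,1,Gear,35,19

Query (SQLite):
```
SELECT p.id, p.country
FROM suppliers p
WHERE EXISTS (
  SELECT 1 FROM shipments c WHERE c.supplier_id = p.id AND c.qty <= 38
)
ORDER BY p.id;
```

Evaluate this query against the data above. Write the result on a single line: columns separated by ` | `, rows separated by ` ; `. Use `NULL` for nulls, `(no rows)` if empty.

For each suppliers row, check whether any shipments with matching supplier_id has qty <= 38.
Keep rows where that is true.

1 | Germany ; 3 | Germany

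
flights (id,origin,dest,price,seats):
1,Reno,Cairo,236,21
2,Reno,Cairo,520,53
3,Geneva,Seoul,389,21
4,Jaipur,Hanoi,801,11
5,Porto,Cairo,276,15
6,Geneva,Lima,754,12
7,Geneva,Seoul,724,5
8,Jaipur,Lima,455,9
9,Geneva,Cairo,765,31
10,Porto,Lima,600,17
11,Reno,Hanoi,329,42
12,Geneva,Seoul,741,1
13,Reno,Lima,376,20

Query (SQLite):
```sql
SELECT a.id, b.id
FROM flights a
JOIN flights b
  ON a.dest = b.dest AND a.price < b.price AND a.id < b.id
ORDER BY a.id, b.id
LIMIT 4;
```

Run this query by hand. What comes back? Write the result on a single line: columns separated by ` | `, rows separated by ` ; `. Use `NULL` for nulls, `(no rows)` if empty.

1 | 2 ; 1 | 5 ; 1 | 9 ; 2 | 9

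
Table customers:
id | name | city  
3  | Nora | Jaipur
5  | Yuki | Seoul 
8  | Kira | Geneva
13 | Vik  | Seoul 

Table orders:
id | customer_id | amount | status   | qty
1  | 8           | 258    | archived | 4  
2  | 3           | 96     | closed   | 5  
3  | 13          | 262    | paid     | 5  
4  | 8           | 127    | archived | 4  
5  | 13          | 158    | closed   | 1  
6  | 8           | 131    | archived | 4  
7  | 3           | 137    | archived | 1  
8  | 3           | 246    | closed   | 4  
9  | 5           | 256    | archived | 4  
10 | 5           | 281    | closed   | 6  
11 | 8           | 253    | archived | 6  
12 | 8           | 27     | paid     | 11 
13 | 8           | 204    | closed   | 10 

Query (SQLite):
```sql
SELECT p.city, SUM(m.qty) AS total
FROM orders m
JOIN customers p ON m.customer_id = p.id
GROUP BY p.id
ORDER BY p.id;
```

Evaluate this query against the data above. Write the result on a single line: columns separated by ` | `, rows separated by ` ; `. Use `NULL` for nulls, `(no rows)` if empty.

Join each orders row to its customers via customer_id.
Group joined rows by customers.id; compute SUM(m.qty) per group.
  3: ids {2, 7, 8} → SUM(m.qty)=10
  5: ids {9, 10} → SUM(m.qty)=10
  8: ids {1, 4, 6, 11, 12, 13} → SUM(m.qty)=39
  13: ids {3, 5} → SUM(m.qty)=6

Jaipur | 10 ; Seoul | 10 ; Geneva | 39 ; Seoul | 6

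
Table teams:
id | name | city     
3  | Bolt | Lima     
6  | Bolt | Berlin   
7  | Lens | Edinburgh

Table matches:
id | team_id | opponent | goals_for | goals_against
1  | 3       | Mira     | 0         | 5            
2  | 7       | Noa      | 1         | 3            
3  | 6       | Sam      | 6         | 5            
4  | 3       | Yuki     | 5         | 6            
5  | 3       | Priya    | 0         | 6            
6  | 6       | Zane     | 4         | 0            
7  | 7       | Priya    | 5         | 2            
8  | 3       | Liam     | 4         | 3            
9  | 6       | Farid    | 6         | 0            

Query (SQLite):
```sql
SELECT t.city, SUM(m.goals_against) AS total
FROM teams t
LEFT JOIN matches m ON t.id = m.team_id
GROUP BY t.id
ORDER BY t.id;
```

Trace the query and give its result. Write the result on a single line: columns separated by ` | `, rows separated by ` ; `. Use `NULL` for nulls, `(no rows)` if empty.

LEFT JOIN keeps every teams row; unmatched ones get NULL for matches columns.
Group by teams.id and compute SUM(m.goals_against). SUM over an all-NULL group is NULL.
  3: ids {1, 4, 5, 8} → SUM(m.goals_against)=20
  6: ids {3, 6, 9} → SUM(m.goals_against)=5
  7: ids {2, 7} → SUM(m.goals_against)=5

Lima | 20 ; Berlin | 5 ; Edinburgh | 5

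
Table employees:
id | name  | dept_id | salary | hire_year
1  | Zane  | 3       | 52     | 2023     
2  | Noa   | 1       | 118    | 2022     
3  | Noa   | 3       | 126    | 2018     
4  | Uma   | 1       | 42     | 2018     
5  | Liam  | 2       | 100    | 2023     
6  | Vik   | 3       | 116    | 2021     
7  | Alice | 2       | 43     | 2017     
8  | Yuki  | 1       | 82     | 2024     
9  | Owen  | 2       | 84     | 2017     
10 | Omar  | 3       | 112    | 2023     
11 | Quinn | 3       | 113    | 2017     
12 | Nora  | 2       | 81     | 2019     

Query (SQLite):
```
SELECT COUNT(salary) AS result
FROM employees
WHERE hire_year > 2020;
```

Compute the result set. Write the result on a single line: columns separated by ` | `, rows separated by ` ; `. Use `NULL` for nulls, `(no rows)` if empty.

Rows where hire_year > 2020 → salary values: [52, 118, 100, 116, 82, 112].
COUNT(salary) counts non-NULL values → 6.

6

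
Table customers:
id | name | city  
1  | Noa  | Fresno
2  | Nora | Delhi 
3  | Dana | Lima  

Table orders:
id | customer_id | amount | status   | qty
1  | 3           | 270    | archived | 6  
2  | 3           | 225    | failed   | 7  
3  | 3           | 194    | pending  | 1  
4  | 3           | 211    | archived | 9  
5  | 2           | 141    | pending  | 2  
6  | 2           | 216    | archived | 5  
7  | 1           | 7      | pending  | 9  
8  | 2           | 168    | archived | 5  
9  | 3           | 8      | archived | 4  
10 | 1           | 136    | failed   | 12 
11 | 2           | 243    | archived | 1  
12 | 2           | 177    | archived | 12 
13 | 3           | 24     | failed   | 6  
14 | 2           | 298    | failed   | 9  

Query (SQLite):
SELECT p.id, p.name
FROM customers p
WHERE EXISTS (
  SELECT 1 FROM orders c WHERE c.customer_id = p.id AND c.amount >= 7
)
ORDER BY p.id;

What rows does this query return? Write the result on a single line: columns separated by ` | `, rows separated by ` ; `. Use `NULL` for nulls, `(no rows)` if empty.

For each customers row, check whether any orders with matching customer_id has amount >= 7.
Keep rows where that is true.

1 | Noa ; 2 | Nora ; 3 | Dana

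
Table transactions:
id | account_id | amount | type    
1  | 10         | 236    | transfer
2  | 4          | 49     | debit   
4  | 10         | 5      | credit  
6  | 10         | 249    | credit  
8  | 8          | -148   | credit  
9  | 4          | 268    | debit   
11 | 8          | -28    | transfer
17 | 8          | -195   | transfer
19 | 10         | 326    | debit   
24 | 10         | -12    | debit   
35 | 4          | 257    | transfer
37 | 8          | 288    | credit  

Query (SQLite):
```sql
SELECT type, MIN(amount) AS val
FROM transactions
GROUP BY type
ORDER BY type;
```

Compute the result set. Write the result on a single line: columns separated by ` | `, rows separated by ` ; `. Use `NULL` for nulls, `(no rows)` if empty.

credit | -148 ; debit | -12 ; transfer | -195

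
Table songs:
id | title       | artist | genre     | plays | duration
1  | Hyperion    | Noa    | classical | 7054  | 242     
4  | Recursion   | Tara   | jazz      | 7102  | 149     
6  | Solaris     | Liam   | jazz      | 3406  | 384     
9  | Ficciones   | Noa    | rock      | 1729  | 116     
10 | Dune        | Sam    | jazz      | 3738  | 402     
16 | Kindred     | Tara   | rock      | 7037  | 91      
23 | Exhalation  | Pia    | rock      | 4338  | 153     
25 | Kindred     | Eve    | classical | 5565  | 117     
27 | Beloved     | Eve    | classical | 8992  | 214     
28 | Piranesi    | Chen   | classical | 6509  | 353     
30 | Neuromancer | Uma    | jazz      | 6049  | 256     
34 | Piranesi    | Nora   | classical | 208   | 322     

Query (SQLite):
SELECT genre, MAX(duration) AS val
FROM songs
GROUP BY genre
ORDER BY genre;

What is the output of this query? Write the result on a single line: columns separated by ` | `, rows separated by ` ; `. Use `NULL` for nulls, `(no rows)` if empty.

classical | 353 ; jazz | 402 ; rock | 153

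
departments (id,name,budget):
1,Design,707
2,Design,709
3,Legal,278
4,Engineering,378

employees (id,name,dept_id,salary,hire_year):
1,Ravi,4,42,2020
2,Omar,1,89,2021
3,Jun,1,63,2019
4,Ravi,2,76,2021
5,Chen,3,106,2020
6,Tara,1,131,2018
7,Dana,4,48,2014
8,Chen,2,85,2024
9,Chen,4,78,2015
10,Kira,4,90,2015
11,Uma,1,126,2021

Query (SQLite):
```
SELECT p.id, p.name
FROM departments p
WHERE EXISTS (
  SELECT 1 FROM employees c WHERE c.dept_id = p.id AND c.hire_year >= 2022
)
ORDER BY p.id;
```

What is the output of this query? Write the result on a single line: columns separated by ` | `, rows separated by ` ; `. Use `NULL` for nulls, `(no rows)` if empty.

2 | Design

For each departments row, check whether any employees with matching dept_id has hire_year >= 2022.
Keep rows where that is true.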